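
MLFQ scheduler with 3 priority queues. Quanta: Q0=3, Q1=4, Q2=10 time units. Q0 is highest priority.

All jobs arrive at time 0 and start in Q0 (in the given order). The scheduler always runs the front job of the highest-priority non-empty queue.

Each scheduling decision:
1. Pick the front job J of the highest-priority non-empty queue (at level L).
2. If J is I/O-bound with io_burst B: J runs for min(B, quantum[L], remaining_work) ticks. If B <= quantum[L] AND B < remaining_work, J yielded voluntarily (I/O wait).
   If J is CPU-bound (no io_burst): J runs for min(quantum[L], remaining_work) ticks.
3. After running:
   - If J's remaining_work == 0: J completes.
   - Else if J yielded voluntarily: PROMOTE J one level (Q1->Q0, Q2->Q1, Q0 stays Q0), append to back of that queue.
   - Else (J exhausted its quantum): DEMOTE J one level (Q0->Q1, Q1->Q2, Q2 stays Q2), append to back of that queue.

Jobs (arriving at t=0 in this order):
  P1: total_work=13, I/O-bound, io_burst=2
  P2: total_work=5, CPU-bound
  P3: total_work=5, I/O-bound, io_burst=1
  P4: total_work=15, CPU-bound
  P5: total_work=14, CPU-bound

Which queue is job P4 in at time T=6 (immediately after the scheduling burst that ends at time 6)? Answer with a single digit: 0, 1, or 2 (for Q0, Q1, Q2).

Answer: 0

Derivation:
t=0-2: P1@Q0 runs 2, rem=11, I/O yield, promote→Q0. Q0=[P2,P3,P4,P5,P1] Q1=[] Q2=[]
t=2-5: P2@Q0 runs 3, rem=2, quantum used, demote→Q1. Q0=[P3,P4,P5,P1] Q1=[P2] Q2=[]
t=5-6: P3@Q0 runs 1, rem=4, I/O yield, promote→Q0. Q0=[P4,P5,P1,P3] Q1=[P2] Q2=[]
t=6-9: P4@Q0 runs 3, rem=12, quantum used, demote→Q1. Q0=[P5,P1,P3] Q1=[P2,P4] Q2=[]
t=9-12: P5@Q0 runs 3, rem=11, quantum used, demote→Q1. Q0=[P1,P3] Q1=[P2,P4,P5] Q2=[]
t=12-14: P1@Q0 runs 2, rem=9, I/O yield, promote→Q0. Q0=[P3,P1] Q1=[P2,P4,P5] Q2=[]
t=14-15: P3@Q0 runs 1, rem=3, I/O yield, promote→Q0. Q0=[P1,P3] Q1=[P2,P4,P5] Q2=[]
t=15-17: P1@Q0 runs 2, rem=7, I/O yield, promote→Q0. Q0=[P3,P1] Q1=[P2,P4,P5] Q2=[]
t=17-18: P3@Q0 runs 1, rem=2, I/O yield, promote→Q0. Q0=[P1,P3] Q1=[P2,P4,P5] Q2=[]
t=18-20: P1@Q0 runs 2, rem=5, I/O yield, promote→Q0. Q0=[P3,P1] Q1=[P2,P4,P5] Q2=[]
t=20-21: P3@Q0 runs 1, rem=1, I/O yield, promote→Q0. Q0=[P1,P3] Q1=[P2,P4,P5] Q2=[]
t=21-23: P1@Q0 runs 2, rem=3, I/O yield, promote→Q0. Q0=[P3,P1] Q1=[P2,P4,P5] Q2=[]
t=23-24: P3@Q0 runs 1, rem=0, completes. Q0=[P1] Q1=[P2,P4,P5] Q2=[]
t=24-26: P1@Q0 runs 2, rem=1, I/O yield, promote→Q0. Q0=[P1] Q1=[P2,P4,P5] Q2=[]
t=26-27: P1@Q0 runs 1, rem=0, completes. Q0=[] Q1=[P2,P4,P5] Q2=[]
t=27-29: P2@Q1 runs 2, rem=0, completes. Q0=[] Q1=[P4,P5] Q2=[]
t=29-33: P4@Q1 runs 4, rem=8, quantum used, demote→Q2. Q0=[] Q1=[P5] Q2=[P4]
t=33-37: P5@Q1 runs 4, rem=7, quantum used, demote→Q2. Q0=[] Q1=[] Q2=[P4,P5]
t=37-45: P4@Q2 runs 8, rem=0, completes. Q0=[] Q1=[] Q2=[P5]
t=45-52: P5@Q2 runs 7, rem=0, completes. Q0=[] Q1=[] Q2=[]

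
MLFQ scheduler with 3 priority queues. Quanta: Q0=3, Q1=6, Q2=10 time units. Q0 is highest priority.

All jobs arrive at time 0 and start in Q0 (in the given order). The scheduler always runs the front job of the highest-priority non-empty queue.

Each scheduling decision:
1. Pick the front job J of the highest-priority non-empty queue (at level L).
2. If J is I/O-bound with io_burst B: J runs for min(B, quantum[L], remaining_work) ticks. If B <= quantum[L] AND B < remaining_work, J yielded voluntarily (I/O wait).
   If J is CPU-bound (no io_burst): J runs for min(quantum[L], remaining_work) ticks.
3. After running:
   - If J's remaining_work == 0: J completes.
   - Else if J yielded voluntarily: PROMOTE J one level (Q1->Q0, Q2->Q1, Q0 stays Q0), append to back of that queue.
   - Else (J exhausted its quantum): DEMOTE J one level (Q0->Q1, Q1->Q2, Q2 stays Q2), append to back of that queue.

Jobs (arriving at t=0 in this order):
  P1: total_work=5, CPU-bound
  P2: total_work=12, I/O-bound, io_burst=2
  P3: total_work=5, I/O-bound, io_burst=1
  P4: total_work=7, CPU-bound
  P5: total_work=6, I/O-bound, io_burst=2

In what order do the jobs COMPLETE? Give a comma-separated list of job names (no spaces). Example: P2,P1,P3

t=0-3: P1@Q0 runs 3, rem=2, quantum used, demote→Q1. Q0=[P2,P3,P4,P5] Q1=[P1] Q2=[]
t=3-5: P2@Q0 runs 2, rem=10, I/O yield, promote→Q0. Q0=[P3,P4,P5,P2] Q1=[P1] Q2=[]
t=5-6: P3@Q0 runs 1, rem=4, I/O yield, promote→Q0. Q0=[P4,P5,P2,P3] Q1=[P1] Q2=[]
t=6-9: P4@Q0 runs 3, rem=4, quantum used, demote→Q1. Q0=[P5,P2,P3] Q1=[P1,P4] Q2=[]
t=9-11: P5@Q0 runs 2, rem=4, I/O yield, promote→Q0. Q0=[P2,P3,P5] Q1=[P1,P4] Q2=[]
t=11-13: P2@Q0 runs 2, rem=8, I/O yield, promote→Q0. Q0=[P3,P5,P2] Q1=[P1,P4] Q2=[]
t=13-14: P3@Q0 runs 1, rem=3, I/O yield, promote→Q0. Q0=[P5,P2,P3] Q1=[P1,P4] Q2=[]
t=14-16: P5@Q0 runs 2, rem=2, I/O yield, promote→Q0. Q0=[P2,P3,P5] Q1=[P1,P4] Q2=[]
t=16-18: P2@Q0 runs 2, rem=6, I/O yield, promote→Q0. Q0=[P3,P5,P2] Q1=[P1,P4] Q2=[]
t=18-19: P3@Q0 runs 1, rem=2, I/O yield, promote→Q0. Q0=[P5,P2,P3] Q1=[P1,P4] Q2=[]
t=19-21: P5@Q0 runs 2, rem=0, completes. Q0=[P2,P3] Q1=[P1,P4] Q2=[]
t=21-23: P2@Q0 runs 2, rem=4, I/O yield, promote→Q0. Q0=[P3,P2] Q1=[P1,P4] Q2=[]
t=23-24: P3@Q0 runs 1, rem=1, I/O yield, promote→Q0. Q0=[P2,P3] Q1=[P1,P4] Q2=[]
t=24-26: P2@Q0 runs 2, rem=2, I/O yield, promote→Q0. Q0=[P3,P2] Q1=[P1,P4] Q2=[]
t=26-27: P3@Q0 runs 1, rem=0, completes. Q0=[P2] Q1=[P1,P4] Q2=[]
t=27-29: P2@Q0 runs 2, rem=0, completes. Q0=[] Q1=[P1,P4] Q2=[]
t=29-31: P1@Q1 runs 2, rem=0, completes. Q0=[] Q1=[P4] Q2=[]
t=31-35: P4@Q1 runs 4, rem=0, completes. Q0=[] Q1=[] Q2=[]

Answer: P5,P3,P2,P1,P4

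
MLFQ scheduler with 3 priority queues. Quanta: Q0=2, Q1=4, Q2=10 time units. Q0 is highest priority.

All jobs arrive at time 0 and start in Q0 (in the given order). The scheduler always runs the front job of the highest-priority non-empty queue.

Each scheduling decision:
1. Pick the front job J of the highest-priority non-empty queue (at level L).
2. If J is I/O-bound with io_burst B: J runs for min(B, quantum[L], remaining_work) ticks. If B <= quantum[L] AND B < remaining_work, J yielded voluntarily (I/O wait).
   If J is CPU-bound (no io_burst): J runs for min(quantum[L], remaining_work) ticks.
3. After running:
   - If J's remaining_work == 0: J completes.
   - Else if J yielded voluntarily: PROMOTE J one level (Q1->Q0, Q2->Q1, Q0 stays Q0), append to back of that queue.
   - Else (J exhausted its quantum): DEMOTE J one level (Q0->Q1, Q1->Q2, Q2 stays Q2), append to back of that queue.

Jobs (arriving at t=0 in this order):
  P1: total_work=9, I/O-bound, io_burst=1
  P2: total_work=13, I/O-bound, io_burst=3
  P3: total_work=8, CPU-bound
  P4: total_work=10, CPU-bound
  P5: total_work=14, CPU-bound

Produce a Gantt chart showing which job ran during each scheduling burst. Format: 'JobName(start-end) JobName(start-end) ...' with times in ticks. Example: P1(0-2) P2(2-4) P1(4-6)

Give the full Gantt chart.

t=0-1: P1@Q0 runs 1, rem=8, I/O yield, promote→Q0. Q0=[P2,P3,P4,P5,P1] Q1=[] Q2=[]
t=1-3: P2@Q0 runs 2, rem=11, quantum used, demote→Q1. Q0=[P3,P4,P5,P1] Q1=[P2] Q2=[]
t=3-5: P3@Q0 runs 2, rem=6, quantum used, demote→Q1. Q0=[P4,P5,P1] Q1=[P2,P3] Q2=[]
t=5-7: P4@Q0 runs 2, rem=8, quantum used, demote→Q1. Q0=[P5,P1] Q1=[P2,P3,P4] Q2=[]
t=7-9: P5@Q0 runs 2, rem=12, quantum used, demote→Q1. Q0=[P1] Q1=[P2,P3,P4,P5] Q2=[]
t=9-10: P1@Q0 runs 1, rem=7, I/O yield, promote→Q0. Q0=[P1] Q1=[P2,P3,P4,P5] Q2=[]
t=10-11: P1@Q0 runs 1, rem=6, I/O yield, promote→Q0. Q0=[P1] Q1=[P2,P3,P4,P5] Q2=[]
t=11-12: P1@Q0 runs 1, rem=5, I/O yield, promote→Q0. Q0=[P1] Q1=[P2,P3,P4,P5] Q2=[]
t=12-13: P1@Q0 runs 1, rem=4, I/O yield, promote→Q0. Q0=[P1] Q1=[P2,P3,P4,P5] Q2=[]
t=13-14: P1@Q0 runs 1, rem=3, I/O yield, promote→Q0. Q0=[P1] Q1=[P2,P3,P4,P5] Q2=[]
t=14-15: P1@Q0 runs 1, rem=2, I/O yield, promote→Q0. Q0=[P1] Q1=[P2,P3,P4,P5] Q2=[]
t=15-16: P1@Q0 runs 1, rem=1, I/O yield, promote→Q0. Q0=[P1] Q1=[P2,P3,P4,P5] Q2=[]
t=16-17: P1@Q0 runs 1, rem=0, completes. Q0=[] Q1=[P2,P3,P4,P5] Q2=[]
t=17-20: P2@Q1 runs 3, rem=8, I/O yield, promote→Q0. Q0=[P2] Q1=[P3,P4,P5] Q2=[]
t=20-22: P2@Q0 runs 2, rem=6, quantum used, demote→Q1. Q0=[] Q1=[P3,P4,P5,P2] Q2=[]
t=22-26: P3@Q1 runs 4, rem=2, quantum used, demote→Q2. Q0=[] Q1=[P4,P5,P2] Q2=[P3]
t=26-30: P4@Q1 runs 4, rem=4, quantum used, demote→Q2. Q0=[] Q1=[P5,P2] Q2=[P3,P4]
t=30-34: P5@Q1 runs 4, rem=8, quantum used, demote→Q2. Q0=[] Q1=[P2] Q2=[P3,P4,P5]
t=34-37: P2@Q1 runs 3, rem=3, I/O yield, promote→Q0. Q0=[P2] Q1=[] Q2=[P3,P4,P5]
t=37-39: P2@Q0 runs 2, rem=1, quantum used, demote→Q1. Q0=[] Q1=[P2] Q2=[P3,P4,P5]
t=39-40: P2@Q1 runs 1, rem=0, completes. Q0=[] Q1=[] Q2=[P3,P4,P5]
t=40-42: P3@Q2 runs 2, rem=0, completes. Q0=[] Q1=[] Q2=[P4,P5]
t=42-46: P4@Q2 runs 4, rem=0, completes. Q0=[] Q1=[] Q2=[P5]
t=46-54: P5@Q2 runs 8, rem=0, completes. Q0=[] Q1=[] Q2=[]

Answer: P1(0-1) P2(1-3) P3(3-5) P4(5-7) P5(7-9) P1(9-10) P1(10-11) P1(11-12) P1(12-13) P1(13-14) P1(14-15) P1(15-16) P1(16-17) P2(17-20) P2(20-22) P3(22-26) P4(26-30) P5(30-34) P2(34-37) P2(37-39) P2(39-40) P3(40-42) P4(42-46) P5(46-54)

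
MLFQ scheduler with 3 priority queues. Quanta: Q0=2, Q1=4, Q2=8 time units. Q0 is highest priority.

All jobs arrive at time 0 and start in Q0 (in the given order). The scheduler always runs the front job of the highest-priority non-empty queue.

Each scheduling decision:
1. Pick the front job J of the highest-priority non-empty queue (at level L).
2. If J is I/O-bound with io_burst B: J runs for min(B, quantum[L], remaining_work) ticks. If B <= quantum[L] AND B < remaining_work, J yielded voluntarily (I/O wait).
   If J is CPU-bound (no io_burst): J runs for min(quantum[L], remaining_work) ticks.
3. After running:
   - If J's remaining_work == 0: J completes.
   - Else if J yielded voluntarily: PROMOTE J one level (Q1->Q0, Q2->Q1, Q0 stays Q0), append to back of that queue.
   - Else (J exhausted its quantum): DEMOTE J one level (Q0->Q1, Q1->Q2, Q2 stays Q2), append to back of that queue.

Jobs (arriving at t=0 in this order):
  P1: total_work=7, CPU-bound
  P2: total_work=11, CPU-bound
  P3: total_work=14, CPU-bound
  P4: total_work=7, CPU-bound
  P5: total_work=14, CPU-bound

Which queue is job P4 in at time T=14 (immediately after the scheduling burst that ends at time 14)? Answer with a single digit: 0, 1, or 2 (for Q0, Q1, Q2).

t=0-2: P1@Q0 runs 2, rem=5, quantum used, demote→Q1. Q0=[P2,P3,P4,P5] Q1=[P1] Q2=[]
t=2-4: P2@Q0 runs 2, rem=9, quantum used, demote→Q1. Q0=[P3,P4,P5] Q1=[P1,P2] Q2=[]
t=4-6: P3@Q0 runs 2, rem=12, quantum used, demote→Q1. Q0=[P4,P5] Q1=[P1,P2,P3] Q2=[]
t=6-8: P4@Q0 runs 2, rem=5, quantum used, demote→Q1. Q0=[P5] Q1=[P1,P2,P3,P4] Q2=[]
t=8-10: P5@Q0 runs 2, rem=12, quantum used, demote→Q1. Q0=[] Q1=[P1,P2,P3,P4,P5] Q2=[]
t=10-14: P1@Q1 runs 4, rem=1, quantum used, demote→Q2. Q0=[] Q1=[P2,P3,P4,P5] Q2=[P1]
t=14-18: P2@Q1 runs 4, rem=5, quantum used, demote→Q2. Q0=[] Q1=[P3,P4,P5] Q2=[P1,P2]
t=18-22: P3@Q1 runs 4, rem=8, quantum used, demote→Q2. Q0=[] Q1=[P4,P5] Q2=[P1,P2,P3]
t=22-26: P4@Q1 runs 4, rem=1, quantum used, demote→Q2. Q0=[] Q1=[P5] Q2=[P1,P2,P3,P4]
t=26-30: P5@Q1 runs 4, rem=8, quantum used, demote→Q2. Q0=[] Q1=[] Q2=[P1,P2,P3,P4,P5]
t=30-31: P1@Q2 runs 1, rem=0, completes. Q0=[] Q1=[] Q2=[P2,P3,P4,P5]
t=31-36: P2@Q2 runs 5, rem=0, completes. Q0=[] Q1=[] Q2=[P3,P4,P5]
t=36-44: P3@Q2 runs 8, rem=0, completes. Q0=[] Q1=[] Q2=[P4,P5]
t=44-45: P4@Q2 runs 1, rem=0, completes. Q0=[] Q1=[] Q2=[P5]
t=45-53: P5@Q2 runs 8, rem=0, completes. Q0=[] Q1=[] Q2=[]

Answer: 1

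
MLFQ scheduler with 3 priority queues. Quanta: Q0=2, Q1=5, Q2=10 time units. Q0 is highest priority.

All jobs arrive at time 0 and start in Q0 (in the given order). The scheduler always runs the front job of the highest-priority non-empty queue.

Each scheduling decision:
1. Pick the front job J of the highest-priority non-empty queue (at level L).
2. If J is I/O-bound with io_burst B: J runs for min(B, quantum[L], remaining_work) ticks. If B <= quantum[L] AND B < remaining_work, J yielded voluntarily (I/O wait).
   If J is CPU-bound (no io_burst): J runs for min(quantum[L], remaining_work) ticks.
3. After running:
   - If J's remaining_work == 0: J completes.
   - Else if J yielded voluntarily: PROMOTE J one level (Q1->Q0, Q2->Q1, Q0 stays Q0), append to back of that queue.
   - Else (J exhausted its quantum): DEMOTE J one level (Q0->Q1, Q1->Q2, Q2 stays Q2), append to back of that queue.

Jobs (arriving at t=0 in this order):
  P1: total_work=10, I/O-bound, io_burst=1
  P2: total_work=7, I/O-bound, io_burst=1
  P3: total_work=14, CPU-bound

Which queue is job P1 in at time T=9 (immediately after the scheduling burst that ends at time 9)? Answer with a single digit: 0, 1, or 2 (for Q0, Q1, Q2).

Answer: 0

Derivation:
t=0-1: P1@Q0 runs 1, rem=9, I/O yield, promote→Q0. Q0=[P2,P3,P1] Q1=[] Q2=[]
t=1-2: P2@Q0 runs 1, rem=6, I/O yield, promote→Q0. Q0=[P3,P1,P2] Q1=[] Q2=[]
t=2-4: P3@Q0 runs 2, rem=12, quantum used, demote→Q1. Q0=[P1,P2] Q1=[P3] Q2=[]
t=4-5: P1@Q0 runs 1, rem=8, I/O yield, promote→Q0. Q0=[P2,P1] Q1=[P3] Q2=[]
t=5-6: P2@Q0 runs 1, rem=5, I/O yield, promote→Q0. Q0=[P1,P2] Q1=[P3] Q2=[]
t=6-7: P1@Q0 runs 1, rem=7, I/O yield, promote→Q0. Q0=[P2,P1] Q1=[P3] Q2=[]
t=7-8: P2@Q0 runs 1, rem=4, I/O yield, promote→Q0. Q0=[P1,P2] Q1=[P3] Q2=[]
t=8-9: P1@Q0 runs 1, rem=6, I/O yield, promote→Q0. Q0=[P2,P1] Q1=[P3] Q2=[]
t=9-10: P2@Q0 runs 1, rem=3, I/O yield, promote→Q0. Q0=[P1,P2] Q1=[P3] Q2=[]
t=10-11: P1@Q0 runs 1, rem=5, I/O yield, promote→Q0. Q0=[P2,P1] Q1=[P3] Q2=[]
t=11-12: P2@Q0 runs 1, rem=2, I/O yield, promote→Q0. Q0=[P1,P2] Q1=[P3] Q2=[]
t=12-13: P1@Q0 runs 1, rem=4, I/O yield, promote→Q0. Q0=[P2,P1] Q1=[P3] Q2=[]
t=13-14: P2@Q0 runs 1, rem=1, I/O yield, promote→Q0. Q0=[P1,P2] Q1=[P3] Q2=[]
t=14-15: P1@Q0 runs 1, rem=3, I/O yield, promote→Q0. Q0=[P2,P1] Q1=[P3] Q2=[]
t=15-16: P2@Q0 runs 1, rem=0, completes. Q0=[P1] Q1=[P3] Q2=[]
t=16-17: P1@Q0 runs 1, rem=2, I/O yield, promote→Q0. Q0=[P1] Q1=[P3] Q2=[]
t=17-18: P1@Q0 runs 1, rem=1, I/O yield, promote→Q0. Q0=[P1] Q1=[P3] Q2=[]
t=18-19: P1@Q0 runs 1, rem=0, completes. Q0=[] Q1=[P3] Q2=[]
t=19-24: P3@Q1 runs 5, rem=7, quantum used, demote→Q2. Q0=[] Q1=[] Q2=[P3]
t=24-31: P3@Q2 runs 7, rem=0, completes. Q0=[] Q1=[] Q2=[]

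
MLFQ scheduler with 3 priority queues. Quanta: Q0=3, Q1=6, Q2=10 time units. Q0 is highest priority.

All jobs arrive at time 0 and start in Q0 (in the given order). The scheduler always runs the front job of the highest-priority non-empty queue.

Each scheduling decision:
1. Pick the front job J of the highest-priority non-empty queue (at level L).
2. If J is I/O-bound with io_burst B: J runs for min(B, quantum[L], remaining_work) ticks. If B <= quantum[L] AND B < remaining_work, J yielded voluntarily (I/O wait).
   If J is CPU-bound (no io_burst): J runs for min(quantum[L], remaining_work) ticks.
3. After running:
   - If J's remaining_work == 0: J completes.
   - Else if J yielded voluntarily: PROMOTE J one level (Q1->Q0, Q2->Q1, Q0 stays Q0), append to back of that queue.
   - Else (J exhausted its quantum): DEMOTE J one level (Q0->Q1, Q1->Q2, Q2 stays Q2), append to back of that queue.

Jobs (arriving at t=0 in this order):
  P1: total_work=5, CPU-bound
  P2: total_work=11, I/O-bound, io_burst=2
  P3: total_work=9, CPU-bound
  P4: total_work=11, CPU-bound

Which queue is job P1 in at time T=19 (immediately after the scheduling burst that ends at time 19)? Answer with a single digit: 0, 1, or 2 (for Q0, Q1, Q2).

t=0-3: P1@Q0 runs 3, rem=2, quantum used, demote→Q1. Q0=[P2,P3,P4] Q1=[P1] Q2=[]
t=3-5: P2@Q0 runs 2, rem=9, I/O yield, promote→Q0. Q0=[P3,P4,P2] Q1=[P1] Q2=[]
t=5-8: P3@Q0 runs 3, rem=6, quantum used, demote→Q1. Q0=[P4,P2] Q1=[P1,P3] Q2=[]
t=8-11: P4@Q0 runs 3, rem=8, quantum used, demote→Q1. Q0=[P2] Q1=[P1,P3,P4] Q2=[]
t=11-13: P2@Q0 runs 2, rem=7, I/O yield, promote→Q0. Q0=[P2] Q1=[P1,P3,P4] Q2=[]
t=13-15: P2@Q0 runs 2, rem=5, I/O yield, promote→Q0. Q0=[P2] Q1=[P1,P3,P4] Q2=[]
t=15-17: P2@Q0 runs 2, rem=3, I/O yield, promote→Q0. Q0=[P2] Q1=[P1,P3,P4] Q2=[]
t=17-19: P2@Q0 runs 2, rem=1, I/O yield, promote→Q0. Q0=[P2] Q1=[P1,P3,P4] Q2=[]
t=19-20: P2@Q0 runs 1, rem=0, completes. Q0=[] Q1=[P1,P3,P4] Q2=[]
t=20-22: P1@Q1 runs 2, rem=0, completes. Q0=[] Q1=[P3,P4] Q2=[]
t=22-28: P3@Q1 runs 6, rem=0, completes. Q0=[] Q1=[P4] Q2=[]
t=28-34: P4@Q1 runs 6, rem=2, quantum used, demote→Q2. Q0=[] Q1=[] Q2=[P4]
t=34-36: P4@Q2 runs 2, rem=0, completes. Q0=[] Q1=[] Q2=[]

Answer: 1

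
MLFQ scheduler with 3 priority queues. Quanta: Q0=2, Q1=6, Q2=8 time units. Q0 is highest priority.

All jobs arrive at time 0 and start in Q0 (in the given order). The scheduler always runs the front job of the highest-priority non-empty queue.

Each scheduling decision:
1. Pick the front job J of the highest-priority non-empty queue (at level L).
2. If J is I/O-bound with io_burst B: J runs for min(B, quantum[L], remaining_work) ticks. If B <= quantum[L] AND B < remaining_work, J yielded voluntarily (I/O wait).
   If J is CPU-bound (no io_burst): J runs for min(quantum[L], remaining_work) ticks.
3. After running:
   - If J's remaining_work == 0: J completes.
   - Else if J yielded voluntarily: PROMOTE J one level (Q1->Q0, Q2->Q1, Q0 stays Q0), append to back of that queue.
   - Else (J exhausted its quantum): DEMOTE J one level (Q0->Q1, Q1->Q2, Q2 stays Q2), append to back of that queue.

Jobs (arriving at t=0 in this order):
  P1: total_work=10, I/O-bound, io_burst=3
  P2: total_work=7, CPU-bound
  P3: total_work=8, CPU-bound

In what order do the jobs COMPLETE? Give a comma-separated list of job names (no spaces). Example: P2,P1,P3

Answer: P2,P3,P1

Derivation:
t=0-2: P1@Q0 runs 2, rem=8, quantum used, demote→Q1. Q0=[P2,P3] Q1=[P1] Q2=[]
t=2-4: P2@Q0 runs 2, rem=5, quantum used, demote→Q1. Q0=[P3] Q1=[P1,P2] Q2=[]
t=4-6: P3@Q0 runs 2, rem=6, quantum used, demote→Q1. Q0=[] Q1=[P1,P2,P3] Q2=[]
t=6-9: P1@Q1 runs 3, rem=5, I/O yield, promote→Q0. Q0=[P1] Q1=[P2,P3] Q2=[]
t=9-11: P1@Q0 runs 2, rem=3, quantum used, demote→Q1. Q0=[] Q1=[P2,P3,P1] Q2=[]
t=11-16: P2@Q1 runs 5, rem=0, completes. Q0=[] Q1=[P3,P1] Q2=[]
t=16-22: P3@Q1 runs 6, rem=0, completes. Q0=[] Q1=[P1] Q2=[]
t=22-25: P1@Q1 runs 3, rem=0, completes. Q0=[] Q1=[] Q2=[]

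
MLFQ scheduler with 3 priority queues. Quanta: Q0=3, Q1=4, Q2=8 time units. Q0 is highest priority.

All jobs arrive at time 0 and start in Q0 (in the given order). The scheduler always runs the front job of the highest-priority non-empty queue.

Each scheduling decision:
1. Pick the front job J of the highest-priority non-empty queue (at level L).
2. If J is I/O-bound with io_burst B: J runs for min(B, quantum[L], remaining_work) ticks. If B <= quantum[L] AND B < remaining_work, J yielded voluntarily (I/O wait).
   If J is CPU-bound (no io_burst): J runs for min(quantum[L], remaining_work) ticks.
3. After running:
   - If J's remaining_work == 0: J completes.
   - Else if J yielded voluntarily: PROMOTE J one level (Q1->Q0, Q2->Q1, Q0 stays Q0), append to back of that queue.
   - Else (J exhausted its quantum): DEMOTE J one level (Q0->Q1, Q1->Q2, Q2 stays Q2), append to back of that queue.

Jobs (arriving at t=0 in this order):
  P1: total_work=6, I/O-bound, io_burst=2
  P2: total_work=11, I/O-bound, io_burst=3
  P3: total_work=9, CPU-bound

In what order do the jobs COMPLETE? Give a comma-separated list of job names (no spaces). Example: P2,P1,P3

t=0-2: P1@Q0 runs 2, rem=4, I/O yield, promote→Q0. Q0=[P2,P3,P1] Q1=[] Q2=[]
t=2-5: P2@Q0 runs 3, rem=8, I/O yield, promote→Q0. Q0=[P3,P1,P2] Q1=[] Q2=[]
t=5-8: P3@Q0 runs 3, rem=6, quantum used, demote→Q1. Q0=[P1,P2] Q1=[P3] Q2=[]
t=8-10: P1@Q0 runs 2, rem=2, I/O yield, promote→Q0. Q0=[P2,P1] Q1=[P3] Q2=[]
t=10-13: P2@Q0 runs 3, rem=5, I/O yield, promote→Q0. Q0=[P1,P2] Q1=[P3] Q2=[]
t=13-15: P1@Q0 runs 2, rem=0, completes. Q0=[P2] Q1=[P3] Q2=[]
t=15-18: P2@Q0 runs 3, rem=2, I/O yield, promote→Q0. Q0=[P2] Q1=[P3] Q2=[]
t=18-20: P2@Q0 runs 2, rem=0, completes. Q0=[] Q1=[P3] Q2=[]
t=20-24: P3@Q1 runs 4, rem=2, quantum used, demote→Q2. Q0=[] Q1=[] Q2=[P3]
t=24-26: P3@Q2 runs 2, rem=0, completes. Q0=[] Q1=[] Q2=[]

Answer: P1,P2,P3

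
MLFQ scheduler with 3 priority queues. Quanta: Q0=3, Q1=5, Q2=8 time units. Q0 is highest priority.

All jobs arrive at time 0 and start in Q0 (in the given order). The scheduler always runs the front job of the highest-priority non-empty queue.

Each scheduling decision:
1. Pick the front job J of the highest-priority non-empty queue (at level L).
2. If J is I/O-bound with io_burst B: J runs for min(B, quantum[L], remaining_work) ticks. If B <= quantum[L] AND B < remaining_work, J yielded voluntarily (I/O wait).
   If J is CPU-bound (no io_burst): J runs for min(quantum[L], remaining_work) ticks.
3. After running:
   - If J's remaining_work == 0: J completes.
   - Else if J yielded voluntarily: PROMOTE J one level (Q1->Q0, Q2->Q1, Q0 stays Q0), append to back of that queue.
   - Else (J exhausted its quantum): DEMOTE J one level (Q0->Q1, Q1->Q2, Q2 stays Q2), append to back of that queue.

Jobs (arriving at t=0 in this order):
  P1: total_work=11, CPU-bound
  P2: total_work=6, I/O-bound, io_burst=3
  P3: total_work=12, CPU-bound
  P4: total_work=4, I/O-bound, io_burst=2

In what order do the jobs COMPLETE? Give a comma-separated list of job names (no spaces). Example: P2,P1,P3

Answer: P2,P4,P1,P3

Derivation:
t=0-3: P1@Q0 runs 3, rem=8, quantum used, demote→Q1. Q0=[P2,P3,P4] Q1=[P1] Q2=[]
t=3-6: P2@Q0 runs 3, rem=3, I/O yield, promote→Q0. Q0=[P3,P4,P2] Q1=[P1] Q2=[]
t=6-9: P3@Q0 runs 3, rem=9, quantum used, demote→Q1. Q0=[P4,P2] Q1=[P1,P3] Q2=[]
t=9-11: P4@Q0 runs 2, rem=2, I/O yield, promote→Q0. Q0=[P2,P4] Q1=[P1,P3] Q2=[]
t=11-14: P2@Q0 runs 3, rem=0, completes. Q0=[P4] Q1=[P1,P3] Q2=[]
t=14-16: P4@Q0 runs 2, rem=0, completes. Q0=[] Q1=[P1,P3] Q2=[]
t=16-21: P1@Q1 runs 5, rem=3, quantum used, demote→Q2. Q0=[] Q1=[P3] Q2=[P1]
t=21-26: P3@Q1 runs 5, rem=4, quantum used, demote→Q2. Q0=[] Q1=[] Q2=[P1,P3]
t=26-29: P1@Q2 runs 3, rem=0, completes. Q0=[] Q1=[] Q2=[P3]
t=29-33: P3@Q2 runs 4, rem=0, completes. Q0=[] Q1=[] Q2=[]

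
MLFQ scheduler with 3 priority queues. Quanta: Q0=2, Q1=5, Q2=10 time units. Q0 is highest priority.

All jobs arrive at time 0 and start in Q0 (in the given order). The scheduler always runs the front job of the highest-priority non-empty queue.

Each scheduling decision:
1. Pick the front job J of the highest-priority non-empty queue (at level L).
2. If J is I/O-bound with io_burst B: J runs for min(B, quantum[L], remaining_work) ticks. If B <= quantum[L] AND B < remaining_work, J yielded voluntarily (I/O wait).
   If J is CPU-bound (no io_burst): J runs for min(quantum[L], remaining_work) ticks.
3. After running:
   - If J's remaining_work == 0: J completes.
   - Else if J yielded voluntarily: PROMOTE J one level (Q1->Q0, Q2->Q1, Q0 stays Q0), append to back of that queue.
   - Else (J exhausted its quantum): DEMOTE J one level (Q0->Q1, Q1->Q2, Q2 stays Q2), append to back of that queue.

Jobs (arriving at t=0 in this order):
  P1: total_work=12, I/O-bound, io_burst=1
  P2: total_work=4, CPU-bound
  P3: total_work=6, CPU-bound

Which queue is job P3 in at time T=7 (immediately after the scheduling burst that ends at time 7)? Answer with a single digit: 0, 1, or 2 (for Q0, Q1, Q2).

Answer: 1

Derivation:
t=0-1: P1@Q0 runs 1, rem=11, I/O yield, promote→Q0. Q0=[P2,P3,P1] Q1=[] Q2=[]
t=1-3: P2@Q0 runs 2, rem=2, quantum used, demote→Q1. Q0=[P3,P1] Q1=[P2] Q2=[]
t=3-5: P3@Q0 runs 2, rem=4, quantum used, demote→Q1. Q0=[P1] Q1=[P2,P3] Q2=[]
t=5-6: P1@Q0 runs 1, rem=10, I/O yield, promote→Q0. Q0=[P1] Q1=[P2,P3] Q2=[]
t=6-7: P1@Q0 runs 1, rem=9, I/O yield, promote→Q0. Q0=[P1] Q1=[P2,P3] Q2=[]
t=7-8: P1@Q0 runs 1, rem=8, I/O yield, promote→Q0. Q0=[P1] Q1=[P2,P3] Q2=[]
t=8-9: P1@Q0 runs 1, rem=7, I/O yield, promote→Q0. Q0=[P1] Q1=[P2,P3] Q2=[]
t=9-10: P1@Q0 runs 1, rem=6, I/O yield, promote→Q0. Q0=[P1] Q1=[P2,P3] Q2=[]
t=10-11: P1@Q0 runs 1, rem=5, I/O yield, promote→Q0. Q0=[P1] Q1=[P2,P3] Q2=[]
t=11-12: P1@Q0 runs 1, rem=4, I/O yield, promote→Q0. Q0=[P1] Q1=[P2,P3] Q2=[]
t=12-13: P1@Q0 runs 1, rem=3, I/O yield, promote→Q0. Q0=[P1] Q1=[P2,P3] Q2=[]
t=13-14: P1@Q0 runs 1, rem=2, I/O yield, promote→Q0. Q0=[P1] Q1=[P2,P3] Q2=[]
t=14-15: P1@Q0 runs 1, rem=1, I/O yield, promote→Q0. Q0=[P1] Q1=[P2,P3] Q2=[]
t=15-16: P1@Q0 runs 1, rem=0, completes. Q0=[] Q1=[P2,P3] Q2=[]
t=16-18: P2@Q1 runs 2, rem=0, completes. Q0=[] Q1=[P3] Q2=[]
t=18-22: P3@Q1 runs 4, rem=0, completes. Q0=[] Q1=[] Q2=[]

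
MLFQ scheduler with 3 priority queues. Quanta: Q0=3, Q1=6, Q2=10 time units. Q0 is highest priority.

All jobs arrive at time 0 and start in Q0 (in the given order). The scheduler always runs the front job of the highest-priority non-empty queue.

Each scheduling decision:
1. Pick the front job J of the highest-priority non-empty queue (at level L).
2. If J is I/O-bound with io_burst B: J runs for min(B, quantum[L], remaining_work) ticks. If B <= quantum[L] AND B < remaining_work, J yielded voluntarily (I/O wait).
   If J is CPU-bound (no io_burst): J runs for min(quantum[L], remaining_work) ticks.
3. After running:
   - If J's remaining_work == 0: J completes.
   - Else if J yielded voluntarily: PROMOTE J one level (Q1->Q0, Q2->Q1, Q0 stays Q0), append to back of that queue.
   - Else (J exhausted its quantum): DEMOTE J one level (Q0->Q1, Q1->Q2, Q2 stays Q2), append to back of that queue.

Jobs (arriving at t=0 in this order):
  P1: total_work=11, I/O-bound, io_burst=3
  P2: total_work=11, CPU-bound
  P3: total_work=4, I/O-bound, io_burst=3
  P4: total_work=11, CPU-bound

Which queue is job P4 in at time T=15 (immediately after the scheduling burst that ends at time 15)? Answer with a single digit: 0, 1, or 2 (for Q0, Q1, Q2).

t=0-3: P1@Q0 runs 3, rem=8, I/O yield, promote→Q0. Q0=[P2,P3,P4,P1] Q1=[] Q2=[]
t=3-6: P2@Q0 runs 3, rem=8, quantum used, demote→Q1. Q0=[P3,P4,P1] Q1=[P2] Q2=[]
t=6-9: P3@Q0 runs 3, rem=1, I/O yield, promote→Q0. Q0=[P4,P1,P3] Q1=[P2] Q2=[]
t=9-12: P4@Q0 runs 3, rem=8, quantum used, demote→Q1. Q0=[P1,P3] Q1=[P2,P4] Q2=[]
t=12-15: P1@Q0 runs 3, rem=5, I/O yield, promote→Q0. Q0=[P3,P1] Q1=[P2,P4] Q2=[]
t=15-16: P3@Q0 runs 1, rem=0, completes. Q0=[P1] Q1=[P2,P4] Q2=[]
t=16-19: P1@Q0 runs 3, rem=2, I/O yield, promote→Q0. Q0=[P1] Q1=[P2,P4] Q2=[]
t=19-21: P1@Q0 runs 2, rem=0, completes. Q0=[] Q1=[P2,P4] Q2=[]
t=21-27: P2@Q1 runs 6, rem=2, quantum used, demote→Q2. Q0=[] Q1=[P4] Q2=[P2]
t=27-33: P4@Q1 runs 6, rem=2, quantum used, demote→Q2. Q0=[] Q1=[] Q2=[P2,P4]
t=33-35: P2@Q2 runs 2, rem=0, completes. Q0=[] Q1=[] Q2=[P4]
t=35-37: P4@Q2 runs 2, rem=0, completes. Q0=[] Q1=[] Q2=[]

Answer: 1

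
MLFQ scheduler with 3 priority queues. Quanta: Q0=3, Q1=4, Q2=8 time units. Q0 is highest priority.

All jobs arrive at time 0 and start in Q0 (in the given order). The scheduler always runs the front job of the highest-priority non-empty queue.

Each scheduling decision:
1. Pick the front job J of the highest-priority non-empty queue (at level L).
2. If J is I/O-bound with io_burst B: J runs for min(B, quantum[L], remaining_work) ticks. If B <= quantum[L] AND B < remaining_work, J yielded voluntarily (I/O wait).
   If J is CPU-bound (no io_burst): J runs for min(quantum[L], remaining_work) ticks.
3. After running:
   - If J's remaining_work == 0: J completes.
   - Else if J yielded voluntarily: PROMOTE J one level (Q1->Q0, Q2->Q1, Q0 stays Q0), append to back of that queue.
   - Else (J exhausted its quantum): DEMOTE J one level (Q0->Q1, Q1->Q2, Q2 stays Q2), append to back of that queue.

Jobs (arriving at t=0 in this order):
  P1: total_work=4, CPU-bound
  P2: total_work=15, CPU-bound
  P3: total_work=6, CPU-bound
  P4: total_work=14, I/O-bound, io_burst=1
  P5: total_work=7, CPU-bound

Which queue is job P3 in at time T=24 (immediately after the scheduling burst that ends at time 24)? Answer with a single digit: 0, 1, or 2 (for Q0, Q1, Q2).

Answer: 1

Derivation:
t=0-3: P1@Q0 runs 3, rem=1, quantum used, demote→Q1. Q0=[P2,P3,P4,P5] Q1=[P1] Q2=[]
t=3-6: P2@Q0 runs 3, rem=12, quantum used, demote→Q1. Q0=[P3,P4,P5] Q1=[P1,P2] Q2=[]
t=6-9: P3@Q0 runs 3, rem=3, quantum used, demote→Q1. Q0=[P4,P5] Q1=[P1,P2,P3] Q2=[]
t=9-10: P4@Q0 runs 1, rem=13, I/O yield, promote→Q0. Q0=[P5,P4] Q1=[P1,P2,P3] Q2=[]
t=10-13: P5@Q0 runs 3, rem=4, quantum used, demote→Q1. Q0=[P4] Q1=[P1,P2,P3,P5] Q2=[]
t=13-14: P4@Q0 runs 1, rem=12, I/O yield, promote→Q0. Q0=[P4] Q1=[P1,P2,P3,P5] Q2=[]
t=14-15: P4@Q0 runs 1, rem=11, I/O yield, promote→Q0. Q0=[P4] Q1=[P1,P2,P3,P5] Q2=[]
t=15-16: P4@Q0 runs 1, rem=10, I/O yield, promote→Q0. Q0=[P4] Q1=[P1,P2,P3,P5] Q2=[]
t=16-17: P4@Q0 runs 1, rem=9, I/O yield, promote→Q0. Q0=[P4] Q1=[P1,P2,P3,P5] Q2=[]
t=17-18: P4@Q0 runs 1, rem=8, I/O yield, promote→Q0. Q0=[P4] Q1=[P1,P2,P3,P5] Q2=[]
t=18-19: P4@Q0 runs 1, rem=7, I/O yield, promote→Q0. Q0=[P4] Q1=[P1,P2,P3,P5] Q2=[]
t=19-20: P4@Q0 runs 1, rem=6, I/O yield, promote→Q0. Q0=[P4] Q1=[P1,P2,P3,P5] Q2=[]
t=20-21: P4@Q0 runs 1, rem=5, I/O yield, promote→Q0. Q0=[P4] Q1=[P1,P2,P3,P5] Q2=[]
t=21-22: P4@Q0 runs 1, rem=4, I/O yield, promote→Q0. Q0=[P4] Q1=[P1,P2,P3,P5] Q2=[]
t=22-23: P4@Q0 runs 1, rem=3, I/O yield, promote→Q0. Q0=[P4] Q1=[P1,P2,P3,P5] Q2=[]
t=23-24: P4@Q0 runs 1, rem=2, I/O yield, promote→Q0. Q0=[P4] Q1=[P1,P2,P3,P5] Q2=[]
t=24-25: P4@Q0 runs 1, rem=1, I/O yield, promote→Q0. Q0=[P4] Q1=[P1,P2,P3,P5] Q2=[]
t=25-26: P4@Q0 runs 1, rem=0, completes. Q0=[] Q1=[P1,P2,P3,P5] Q2=[]
t=26-27: P1@Q1 runs 1, rem=0, completes. Q0=[] Q1=[P2,P3,P5] Q2=[]
t=27-31: P2@Q1 runs 4, rem=8, quantum used, demote→Q2. Q0=[] Q1=[P3,P5] Q2=[P2]
t=31-34: P3@Q1 runs 3, rem=0, completes. Q0=[] Q1=[P5] Q2=[P2]
t=34-38: P5@Q1 runs 4, rem=0, completes. Q0=[] Q1=[] Q2=[P2]
t=38-46: P2@Q2 runs 8, rem=0, completes. Q0=[] Q1=[] Q2=[]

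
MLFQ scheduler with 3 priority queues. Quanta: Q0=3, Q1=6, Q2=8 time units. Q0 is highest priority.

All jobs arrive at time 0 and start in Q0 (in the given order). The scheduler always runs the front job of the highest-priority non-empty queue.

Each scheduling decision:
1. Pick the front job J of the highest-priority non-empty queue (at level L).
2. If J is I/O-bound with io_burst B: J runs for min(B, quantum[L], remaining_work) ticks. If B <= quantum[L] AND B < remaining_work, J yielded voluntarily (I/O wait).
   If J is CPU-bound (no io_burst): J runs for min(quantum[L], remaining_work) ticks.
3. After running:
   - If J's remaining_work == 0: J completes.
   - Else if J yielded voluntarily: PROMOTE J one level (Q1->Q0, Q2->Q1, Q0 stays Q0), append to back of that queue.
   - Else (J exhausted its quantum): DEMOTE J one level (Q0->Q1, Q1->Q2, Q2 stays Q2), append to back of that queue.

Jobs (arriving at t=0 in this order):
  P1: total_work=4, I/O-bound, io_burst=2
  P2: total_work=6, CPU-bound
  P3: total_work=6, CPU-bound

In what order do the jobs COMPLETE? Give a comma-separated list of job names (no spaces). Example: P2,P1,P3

Answer: P1,P2,P3

Derivation:
t=0-2: P1@Q0 runs 2, rem=2, I/O yield, promote→Q0. Q0=[P2,P3,P1] Q1=[] Q2=[]
t=2-5: P2@Q0 runs 3, rem=3, quantum used, demote→Q1. Q0=[P3,P1] Q1=[P2] Q2=[]
t=5-8: P3@Q0 runs 3, rem=3, quantum used, demote→Q1. Q0=[P1] Q1=[P2,P3] Q2=[]
t=8-10: P1@Q0 runs 2, rem=0, completes. Q0=[] Q1=[P2,P3] Q2=[]
t=10-13: P2@Q1 runs 3, rem=0, completes. Q0=[] Q1=[P3] Q2=[]
t=13-16: P3@Q1 runs 3, rem=0, completes. Q0=[] Q1=[] Q2=[]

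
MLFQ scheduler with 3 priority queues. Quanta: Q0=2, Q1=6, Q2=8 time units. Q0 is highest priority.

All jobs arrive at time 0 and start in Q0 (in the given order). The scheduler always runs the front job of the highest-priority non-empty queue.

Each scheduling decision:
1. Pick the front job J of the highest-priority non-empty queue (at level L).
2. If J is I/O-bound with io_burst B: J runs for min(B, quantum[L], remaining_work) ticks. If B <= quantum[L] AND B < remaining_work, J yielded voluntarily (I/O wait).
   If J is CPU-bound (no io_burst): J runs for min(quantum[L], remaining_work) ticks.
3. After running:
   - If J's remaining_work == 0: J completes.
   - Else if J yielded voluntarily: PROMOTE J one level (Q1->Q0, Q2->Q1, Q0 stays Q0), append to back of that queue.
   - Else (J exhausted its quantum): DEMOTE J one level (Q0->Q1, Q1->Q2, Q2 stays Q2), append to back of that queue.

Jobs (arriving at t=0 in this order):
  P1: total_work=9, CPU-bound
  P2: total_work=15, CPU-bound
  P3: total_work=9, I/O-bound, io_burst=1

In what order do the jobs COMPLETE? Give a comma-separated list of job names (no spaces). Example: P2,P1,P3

Answer: P3,P1,P2

Derivation:
t=0-2: P1@Q0 runs 2, rem=7, quantum used, demote→Q1. Q0=[P2,P3] Q1=[P1] Q2=[]
t=2-4: P2@Q0 runs 2, rem=13, quantum used, demote→Q1. Q0=[P3] Q1=[P1,P2] Q2=[]
t=4-5: P3@Q0 runs 1, rem=8, I/O yield, promote→Q0. Q0=[P3] Q1=[P1,P2] Q2=[]
t=5-6: P3@Q0 runs 1, rem=7, I/O yield, promote→Q0. Q0=[P3] Q1=[P1,P2] Q2=[]
t=6-7: P3@Q0 runs 1, rem=6, I/O yield, promote→Q0. Q0=[P3] Q1=[P1,P2] Q2=[]
t=7-8: P3@Q0 runs 1, rem=5, I/O yield, promote→Q0. Q0=[P3] Q1=[P1,P2] Q2=[]
t=8-9: P3@Q0 runs 1, rem=4, I/O yield, promote→Q0. Q0=[P3] Q1=[P1,P2] Q2=[]
t=9-10: P3@Q0 runs 1, rem=3, I/O yield, promote→Q0. Q0=[P3] Q1=[P1,P2] Q2=[]
t=10-11: P3@Q0 runs 1, rem=2, I/O yield, promote→Q0. Q0=[P3] Q1=[P1,P2] Q2=[]
t=11-12: P3@Q0 runs 1, rem=1, I/O yield, promote→Q0. Q0=[P3] Q1=[P1,P2] Q2=[]
t=12-13: P3@Q0 runs 1, rem=0, completes. Q0=[] Q1=[P1,P2] Q2=[]
t=13-19: P1@Q1 runs 6, rem=1, quantum used, demote→Q2. Q0=[] Q1=[P2] Q2=[P1]
t=19-25: P2@Q1 runs 6, rem=7, quantum used, demote→Q2. Q0=[] Q1=[] Q2=[P1,P2]
t=25-26: P1@Q2 runs 1, rem=0, completes. Q0=[] Q1=[] Q2=[P2]
t=26-33: P2@Q2 runs 7, rem=0, completes. Q0=[] Q1=[] Q2=[]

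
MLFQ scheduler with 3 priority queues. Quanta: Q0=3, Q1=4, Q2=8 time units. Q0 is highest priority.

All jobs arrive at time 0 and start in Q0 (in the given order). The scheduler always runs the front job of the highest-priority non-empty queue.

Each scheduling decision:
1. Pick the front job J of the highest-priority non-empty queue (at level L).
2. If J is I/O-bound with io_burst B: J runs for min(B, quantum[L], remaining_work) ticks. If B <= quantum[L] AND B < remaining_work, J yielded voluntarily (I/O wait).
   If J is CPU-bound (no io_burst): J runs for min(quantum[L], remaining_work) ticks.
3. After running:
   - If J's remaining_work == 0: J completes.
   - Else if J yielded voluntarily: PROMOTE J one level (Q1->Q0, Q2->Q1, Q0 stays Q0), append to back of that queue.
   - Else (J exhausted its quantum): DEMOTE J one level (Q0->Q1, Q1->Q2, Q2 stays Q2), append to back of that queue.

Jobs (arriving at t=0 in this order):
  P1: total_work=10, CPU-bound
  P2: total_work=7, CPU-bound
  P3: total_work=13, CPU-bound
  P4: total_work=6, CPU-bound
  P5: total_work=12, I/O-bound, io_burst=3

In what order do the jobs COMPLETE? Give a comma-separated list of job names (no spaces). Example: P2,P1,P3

t=0-3: P1@Q0 runs 3, rem=7, quantum used, demote→Q1. Q0=[P2,P3,P4,P5] Q1=[P1] Q2=[]
t=3-6: P2@Q0 runs 3, rem=4, quantum used, demote→Q1. Q0=[P3,P4,P5] Q1=[P1,P2] Q2=[]
t=6-9: P3@Q0 runs 3, rem=10, quantum used, demote→Q1. Q0=[P4,P5] Q1=[P1,P2,P3] Q2=[]
t=9-12: P4@Q0 runs 3, rem=3, quantum used, demote→Q1. Q0=[P5] Q1=[P1,P2,P3,P4] Q2=[]
t=12-15: P5@Q0 runs 3, rem=9, I/O yield, promote→Q0. Q0=[P5] Q1=[P1,P2,P3,P4] Q2=[]
t=15-18: P5@Q0 runs 3, rem=6, I/O yield, promote→Q0. Q0=[P5] Q1=[P1,P2,P3,P4] Q2=[]
t=18-21: P5@Q0 runs 3, rem=3, I/O yield, promote→Q0. Q0=[P5] Q1=[P1,P2,P3,P4] Q2=[]
t=21-24: P5@Q0 runs 3, rem=0, completes. Q0=[] Q1=[P1,P2,P3,P4] Q2=[]
t=24-28: P1@Q1 runs 4, rem=3, quantum used, demote→Q2. Q0=[] Q1=[P2,P3,P4] Q2=[P1]
t=28-32: P2@Q1 runs 4, rem=0, completes. Q0=[] Q1=[P3,P4] Q2=[P1]
t=32-36: P3@Q1 runs 4, rem=6, quantum used, demote→Q2. Q0=[] Q1=[P4] Q2=[P1,P3]
t=36-39: P4@Q1 runs 3, rem=0, completes. Q0=[] Q1=[] Q2=[P1,P3]
t=39-42: P1@Q2 runs 3, rem=0, completes. Q0=[] Q1=[] Q2=[P3]
t=42-48: P3@Q2 runs 6, rem=0, completes. Q0=[] Q1=[] Q2=[]

Answer: P5,P2,P4,P1,P3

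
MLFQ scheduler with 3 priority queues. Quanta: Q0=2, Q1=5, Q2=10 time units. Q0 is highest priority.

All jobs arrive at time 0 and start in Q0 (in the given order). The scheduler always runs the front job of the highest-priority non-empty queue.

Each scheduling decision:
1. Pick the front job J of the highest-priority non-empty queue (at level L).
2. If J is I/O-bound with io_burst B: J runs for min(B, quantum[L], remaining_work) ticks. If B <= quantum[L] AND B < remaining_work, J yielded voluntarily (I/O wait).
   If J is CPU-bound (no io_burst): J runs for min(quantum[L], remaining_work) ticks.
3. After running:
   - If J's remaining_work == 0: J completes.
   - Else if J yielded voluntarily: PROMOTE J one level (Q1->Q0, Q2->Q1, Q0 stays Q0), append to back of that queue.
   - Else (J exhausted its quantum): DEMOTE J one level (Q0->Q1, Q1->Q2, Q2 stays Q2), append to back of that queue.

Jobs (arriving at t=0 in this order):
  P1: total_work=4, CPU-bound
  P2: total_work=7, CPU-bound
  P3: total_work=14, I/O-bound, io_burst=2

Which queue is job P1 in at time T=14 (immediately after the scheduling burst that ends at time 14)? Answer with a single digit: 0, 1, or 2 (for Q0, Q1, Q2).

Answer: 1

Derivation:
t=0-2: P1@Q0 runs 2, rem=2, quantum used, demote→Q1. Q0=[P2,P3] Q1=[P1] Q2=[]
t=2-4: P2@Q0 runs 2, rem=5, quantum used, demote→Q1. Q0=[P3] Q1=[P1,P2] Q2=[]
t=4-6: P3@Q0 runs 2, rem=12, I/O yield, promote→Q0. Q0=[P3] Q1=[P1,P2] Q2=[]
t=6-8: P3@Q0 runs 2, rem=10, I/O yield, promote→Q0. Q0=[P3] Q1=[P1,P2] Q2=[]
t=8-10: P3@Q0 runs 2, rem=8, I/O yield, promote→Q0. Q0=[P3] Q1=[P1,P2] Q2=[]
t=10-12: P3@Q0 runs 2, rem=6, I/O yield, promote→Q0. Q0=[P3] Q1=[P1,P2] Q2=[]
t=12-14: P3@Q0 runs 2, rem=4, I/O yield, promote→Q0. Q0=[P3] Q1=[P1,P2] Q2=[]
t=14-16: P3@Q0 runs 2, rem=2, I/O yield, promote→Q0. Q0=[P3] Q1=[P1,P2] Q2=[]
t=16-18: P3@Q0 runs 2, rem=0, completes. Q0=[] Q1=[P1,P2] Q2=[]
t=18-20: P1@Q1 runs 2, rem=0, completes. Q0=[] Q1=[P2] Q2=[]
t=20-25: P2@Q1 runs 5, rem=0, completes. Q0=[] Q1=[] Q2=[]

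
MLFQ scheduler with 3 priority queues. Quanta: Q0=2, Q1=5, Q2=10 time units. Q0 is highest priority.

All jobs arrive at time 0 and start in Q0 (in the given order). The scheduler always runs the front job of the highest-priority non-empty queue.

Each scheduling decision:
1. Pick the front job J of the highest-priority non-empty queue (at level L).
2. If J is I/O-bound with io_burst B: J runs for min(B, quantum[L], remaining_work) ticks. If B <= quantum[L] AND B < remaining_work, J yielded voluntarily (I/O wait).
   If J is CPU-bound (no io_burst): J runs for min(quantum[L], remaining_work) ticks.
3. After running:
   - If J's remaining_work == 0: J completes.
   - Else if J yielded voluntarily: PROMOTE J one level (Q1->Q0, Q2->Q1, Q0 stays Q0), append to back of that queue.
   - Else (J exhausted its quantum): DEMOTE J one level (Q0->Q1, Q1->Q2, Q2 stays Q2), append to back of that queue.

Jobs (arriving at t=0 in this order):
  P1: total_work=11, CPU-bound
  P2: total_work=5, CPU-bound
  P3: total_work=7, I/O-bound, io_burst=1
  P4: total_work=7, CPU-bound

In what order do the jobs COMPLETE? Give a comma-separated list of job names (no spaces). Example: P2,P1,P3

Answer: P3,P2,P4,P1

Derivation:
t=0-2: P1@Q0 runs 2, rem=9, quantum used, demote→Q1. Q0=[P2,P3,P4] Q1=[P1] Q2=[]
t=2-4: P2@Q0 runs 2, rem=3, quantum used, demote→Q1. Q0=[P3,P4] Q1=[P1,P2] Q2=[]
t=4-5: P3@Q0 runs 1, rem=6, I/O yield, promote→Q0. Q0=[P4,P3] Q1=[P1,P2] Q2=[]
t=5-7: P4@Q0 runs 2, rem=5, quantum used, demote→Q1. Q0=[P3] Q1=[P1,P2,P4] Q2=[]
t=7-8: P3@Q0 runs 1, rem=5, I/O yield, promote→Q0. Q0=[P3] Q1=[P1,P2,P4] Q2=[]
t=8-9: P3@Q0 runs 1, rem=4, I/O yield, promote→Q0. Q0=[P3] Q1=[P1,P2,P4] Q2=[]
t=9-10: P3@Q0 runs 1, rem=3, I/O yield, promote→Q0. Q0=[P3] Q1=[P1,P2,P4] Q2=[]
t=10-11: P3@Q0 runs 1, rem=2, I/O yield, promote→Q0. Q0=[P3] Q1=[P1,P2,P4] Q2=[]
t=11-12: P3@Q0 runs 1, rem=1, I/O yield, promote→Q0. Q0=[P3] Q1=[P1,P2,P4] Q2=[]
t=12-13: P3@Q0 runs 1, rem=0, completes. Q0=[] Q1=[P1,P2,P4] Q2=[]
t=13-18: P1@Q1 runs 5, rem=4, quantum used, demote→Q2. Q0=[] Q1=[P2,P4] Q2=[P1]
t=18-21: P2@Q1 runs 3, rem=0, completes. Q0=[] Q1=[P4] Q2=[P1]
t=21-26: P4@Q1 runs 5, rem=0, completes. Q0=[] Q1=[] Q2=[P1]
t=26-30: P1@Q2 runs 4, rem=0, completes. Q0=[] Q1=[] Q2=[]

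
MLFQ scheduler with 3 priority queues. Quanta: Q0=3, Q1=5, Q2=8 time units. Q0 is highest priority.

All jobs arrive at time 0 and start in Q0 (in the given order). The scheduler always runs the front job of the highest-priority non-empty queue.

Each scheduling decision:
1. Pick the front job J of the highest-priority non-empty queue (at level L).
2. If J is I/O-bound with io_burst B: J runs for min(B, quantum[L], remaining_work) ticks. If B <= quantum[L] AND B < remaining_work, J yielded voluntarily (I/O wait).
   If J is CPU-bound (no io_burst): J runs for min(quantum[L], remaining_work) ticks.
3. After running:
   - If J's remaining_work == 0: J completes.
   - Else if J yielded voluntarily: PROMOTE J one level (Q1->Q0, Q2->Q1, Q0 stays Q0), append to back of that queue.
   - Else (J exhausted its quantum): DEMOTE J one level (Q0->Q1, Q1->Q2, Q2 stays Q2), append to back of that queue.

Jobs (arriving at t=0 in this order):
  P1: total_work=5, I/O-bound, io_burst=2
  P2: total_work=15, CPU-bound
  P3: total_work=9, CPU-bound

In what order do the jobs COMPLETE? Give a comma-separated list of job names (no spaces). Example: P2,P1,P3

Answer: P1,P2,P3

Derivation:
t=0-2: P1@Q0 runs 2, rem=3, I/O yield, promote→Q0. Q0=[P2,P3,P1] Q1=[] Q2=[]
t=2-5: P2@Q0 runs 3, rem=12, quantum used, demote→Q1. Q0=[P3,P1] Q1=[P2] Q2=[]
t=5-8: P3@Q0 runs 3, rem=6, quantum used, demote→Q1. Q0=[P1] Q1=[P2,P3] Q2=[]
t=8-10: P1@Q0 runs 2, rem=1, I/O yield, promote→Q0. Q0=[P1] Q1=[P2,P3] Q2=[]
t=10-11: P1@Q0 runs 1, rem=0, completes. Q0=[] Q1=[P2,P3] Q2=[]
t=11-16: P2@Q1 runs 5, rem=7, quantum used, demote→Q2. Q0=[] Q1=[P3] Q2=[P2]
t=16-21: P3@Q1 runs 5, rem=1, quantum used, demote→Q2. Q0=[] Q1=[] Q2=[P2,P3]
t=21-28: P2@Q2 runs 7, rem=0, completes. Q0=[] Q1=[] Q2=[P3]
t=28-29: P3@Q2 runs 1, rem=0, completes. Q0=[] Q1=[] Q2=[]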